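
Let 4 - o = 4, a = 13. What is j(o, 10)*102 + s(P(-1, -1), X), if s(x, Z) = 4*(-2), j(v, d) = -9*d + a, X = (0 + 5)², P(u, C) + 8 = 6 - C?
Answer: -7862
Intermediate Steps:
o = 0 (o = 4 - 1*4 = 4 - 4 = 0)
P(u, C) = -2 - C (P(u, C) = -8 + (6 - C) = -2 - C)
X = 25 (X = 5² = 25)
j(v, d) = 13 - 9*d (j(v, d) = -9*d + 13 = 13 - 9*d)
s(x, Z) = -8
j(o, 10)*102 + s(P(-1, -1), X) = (13 - 9*10)*102 - 8 = (13 - 90)*102 - 8 = -77*102 - 8 = -7854 - 8 = -7862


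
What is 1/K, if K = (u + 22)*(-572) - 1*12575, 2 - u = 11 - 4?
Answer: -1/22299 ≈ -4.4845e-5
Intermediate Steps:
u = -5 (u = 2 - (11 - 4) = 2 - 1*7 = 2 - 7 = -5)
K = -22299 (K = (-5 + 22)*(-572) - 1*12575 = 17*(-572) - 12575 = -9724 - 12575 = -22299)
1/K = 1/(-22299) = -1/22299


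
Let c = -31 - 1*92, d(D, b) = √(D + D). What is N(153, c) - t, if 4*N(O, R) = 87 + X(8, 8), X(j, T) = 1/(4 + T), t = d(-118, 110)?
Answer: 1045/48 - 2*I*√59 ≈ 21.771 - 15.362*I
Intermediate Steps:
d(D, b) = √2*√D (d(D, b) = √(2*D) = √2*√D)
t = 2*I*√59 (t = √2*√(-118) = √2*(I*√118) = 2*I*√59 ≈ 15.362*I)
c = -123 (c = -31 - 92 = -123)
N(O, R) = 1045/48 (N(O, R) = (87 + 1/(4 + 8))/4 = (87 + 1/12)/4 = (¼)*(1045/12) = 1045/48)
N(153, c) - t = 1045/48 - 2*I*√59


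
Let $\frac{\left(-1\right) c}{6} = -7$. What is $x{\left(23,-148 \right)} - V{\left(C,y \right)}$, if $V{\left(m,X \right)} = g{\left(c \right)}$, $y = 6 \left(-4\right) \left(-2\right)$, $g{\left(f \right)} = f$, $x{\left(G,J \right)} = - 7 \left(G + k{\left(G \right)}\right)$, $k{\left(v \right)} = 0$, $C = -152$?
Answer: $-203$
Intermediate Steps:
$c = 42$ ($c = \left(-6\right) \left(-7\right) = 42$)
$x{\left(G,J \right)} = - 7 G$ ($x{\left(G,J \right)} = - 7 \left(G + 0\right) = - 7 G$)
$y = 48$ ($y = \left(-24\right) \left(-2\right) = 48$)
$V{\left(m,X \right)} = 42$
$x{\left(23,-148 \right)} - V{\left(C,y \right)} = \left(-7\right) 23 - 42 = -161 - 42 = -203$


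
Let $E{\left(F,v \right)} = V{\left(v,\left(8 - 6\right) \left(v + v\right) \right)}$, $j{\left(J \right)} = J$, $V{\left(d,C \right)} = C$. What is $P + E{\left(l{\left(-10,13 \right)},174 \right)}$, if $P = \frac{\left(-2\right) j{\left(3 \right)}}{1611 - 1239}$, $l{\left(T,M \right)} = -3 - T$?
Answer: $\frac{43151}{62} \approx 695.98$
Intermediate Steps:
$E{\left(F,v \right)} = 4 v$ ($E{\left(F,v \right)} = \left(8 - 6\right) \left(v + v\right) = 2 \cdot 2 v = 4 v$)
$P = - \frac{1}{62}$ ($P = \frac{\left(-2\right) 3}{1611 - 1239} = - \frac{6}{372} = \left(-6\right) \frac{1}{372} = - \frac{1}{62} \approx -0.016129$)
$P + E{\left(l{\left(-10,13 \right)},174 \right)} = - \frac{1}{62} + 4 \cdot 174 = - \frac{1}{62} + 696 = \frac{43151}{62}$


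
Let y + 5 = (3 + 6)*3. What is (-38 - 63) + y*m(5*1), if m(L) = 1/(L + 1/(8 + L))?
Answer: -290/3 ≈ -96.667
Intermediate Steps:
y = 22 (y = -5 + (3 + 6)*3 = -5 + 9*3 = -5 + 27 = 22)
(-38 - 63) + y*m(5*1) = (-38 - 63) + 22*((8 + 5*1)/(1 + (5*1)² + 8*(5*1))) = -101 + 22*((8 + 5)/(1 + 5² + 8*5)) = -101 + 22*(13/(1 + 25 + 40)) = -101 + 22*(13/66) = -101 + 13/3 = -290/3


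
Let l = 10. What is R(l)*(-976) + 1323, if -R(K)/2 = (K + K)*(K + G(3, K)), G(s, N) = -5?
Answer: 196523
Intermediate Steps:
R(K) = -4*K*(-5 + K) (R(K) = -2*(K + K)*(K - 5) = -2*2*K*(-5 + K) = -4*K*(-5 + K))
R(l)*(-976) + 1323 = (4*10*(5 - 1*10))*(-976) + 1323 = (4*10*(5 - 10))*(-976) + 1323 = (4*10*(-5))*(-976) + 1323 = -200*(-976) + 1323 = 195200 + 1323 = 196523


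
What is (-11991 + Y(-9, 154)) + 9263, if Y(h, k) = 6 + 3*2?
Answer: -2716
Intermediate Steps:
Y(h, k) = 12 (Y(h, k) = 6 + 6 = 12)
(-11991 + Y(-9, 154)) + 9263 = (-11991 + 12) + 9263 = -11979 + 9263 = -2716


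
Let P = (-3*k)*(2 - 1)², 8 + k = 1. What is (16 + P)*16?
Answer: 592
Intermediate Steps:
k = -7 (k = -8 + 1 = -7)
P = 21 (P = (-3*(-7))*(2 - 1)² = 21*1² = 21*1 = 21)
(16 + P)*16 = (16 + 21)*16 = 37*16 = 592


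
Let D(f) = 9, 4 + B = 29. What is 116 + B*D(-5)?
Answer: 341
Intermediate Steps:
B = 25 (B = -4 + 29 = 25)
116 + B*D(-5) = 116 + 25*9 = 116 + 225 = 341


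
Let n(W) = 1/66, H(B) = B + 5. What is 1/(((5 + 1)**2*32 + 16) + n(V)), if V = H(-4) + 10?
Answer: 66/77089 ≈ 0.00085615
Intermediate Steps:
H(B) = 5 + B
V = 11 (V = (5 - 4) + 10 = 1 + 10 = 11)
n(W) = 1/66
1/(((5 + 1)**2*32 + 16) + n(V)) = 1/(((5 + 1)**2*32 + 16) + 1/66) = 1/((6**2*32 + 16) + 1/66) = 1/((36*32 + 16) + 1/66) = 1/((1152 + 16) + 1/66) = 1/(1168 + 1/66) = 1/(77089/66) = 66/77089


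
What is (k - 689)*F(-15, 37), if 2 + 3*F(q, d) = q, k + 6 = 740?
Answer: -255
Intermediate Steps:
k = 734 (k = -6 + 740 = 734)
F(q, d) = -⅔ + q/3
(k - 689)*F(-15, 37) = (734 - 689)*(-⅔ + (⅓)*(-15)) = 45*(-⅔ - 5) = 45*(-17/3) = -255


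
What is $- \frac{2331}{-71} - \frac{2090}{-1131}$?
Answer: $\frac{2784751}{80301} \approx 34.679$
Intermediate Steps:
$- \frac{2331}{-71} - \frac{2090}{-1131} = \left(-2331\right) \left(- \frac{1}{71}\right) - - \frac{2090}{1131} = \frac{2331}{71} + \frac{2090}{1131} = \frac{2784751}{80301}$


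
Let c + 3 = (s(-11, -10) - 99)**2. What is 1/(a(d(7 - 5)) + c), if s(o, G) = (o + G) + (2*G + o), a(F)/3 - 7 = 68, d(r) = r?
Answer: 1/23023 ≈ 4.3435e-5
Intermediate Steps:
a(F) = 225 (a(F) = 21 + 3*68 = 21 + 204 = 225)
s(o, G) = 2*o + 3*G (s(o, G) = (G + o) + (o + 2*G) = 2*o + 3*G)
c = 22798 (c = -3 + ((2*(-11) + 3*(-10)) - 99)**2 = -3 + ((-22 - 30) - 99)**2 = -3 + (-52 - 99)**2 = -3 + (-151)**2 = -3 + 22801 = 22798)
1/(a(d(7 - 5)) + c) = 1/(225 + 22798) = 1/23023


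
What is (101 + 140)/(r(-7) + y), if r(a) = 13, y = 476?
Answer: 241/489 ≈ 0.49284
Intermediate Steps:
(101 + 140)/(r(-7) + y) = (101 + 140)/(13 + 476) = 241/489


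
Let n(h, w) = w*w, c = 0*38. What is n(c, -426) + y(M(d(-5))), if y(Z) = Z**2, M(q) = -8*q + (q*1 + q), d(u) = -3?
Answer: 181800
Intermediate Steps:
c = 0
n(h, w) = w**2
M(q) = -6*q (M(q) = -8*q + (q + q) = -8*q + 2*q = -6*q)
n(c, -426) + y(M(d(-5))) = (-426)**2 + (-6*(-3))**2 = 181476 + 18**2 = 181476 + 324 = 181800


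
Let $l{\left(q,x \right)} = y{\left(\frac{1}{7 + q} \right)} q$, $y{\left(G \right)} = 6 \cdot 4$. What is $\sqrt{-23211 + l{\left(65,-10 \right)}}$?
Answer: $i \sqrt{21651} \approx 147.14 i$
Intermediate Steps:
$y{\left(G \right)} = 24$
$l{\left(q,x \right)} = 24 q$
$\sqrt{-23211 + l{\left(65,-10 \right)}} = \sqrt{-23211 + 24 \cdot 65} = \sqrt{-23211 + 1560} = \sqrt{-21651} = i \sqrt{21651}$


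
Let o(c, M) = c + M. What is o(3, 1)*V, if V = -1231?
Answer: -4924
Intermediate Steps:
o(c, M) = M + c
o(3, 1)*V = (1 + 3)*(-1231) = 4*(-1231) = -4924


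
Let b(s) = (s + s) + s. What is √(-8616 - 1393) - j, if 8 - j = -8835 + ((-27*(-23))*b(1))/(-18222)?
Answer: -53713003/6074 + I*√10009 ≈ -8843.1 + 100.05*I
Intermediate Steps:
b(s) = 3*s (b(s) = 2*s + s = 3*s)
j = 53713003/6074 (j = 8 - (-8835 + ((-27*(-23))*(3*1))/(-18222)) = 8 - (-8835 + (621*3)*(-1/18222)) = 8 - (-8835 + 1863*(-1/18222)) = 8 - (-8835 - 621/6074) = 8 - 1*(-53664411/6074) = 8 + 53664411/6074 = 53713003/6074 ≈ 8843.1)
√(-8616 - 1393) - j = √(-8616 - 1393) - 1*53713003/6074 = √(-10009) - 53713003/6074 = I*√10009 - 53713003/6074 = -53713003/6074 + I*√10009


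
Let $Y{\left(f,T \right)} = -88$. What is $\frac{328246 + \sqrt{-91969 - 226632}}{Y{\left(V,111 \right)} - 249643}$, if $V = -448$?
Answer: $- \frac{8006}{6091} - \frac{i \sqrt{318601}}{249731} \approx -1.3144 - 0.0022602 i$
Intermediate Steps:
$\frac{328246 + \sqrt{-91969 - 226632}}{Y{\left(V,111 \right)} - 249643} = \frac{328246 + \sqrt{-91969 - 226632}}{-88 - 249643} = \frac{328246 + \sqrt{-318601}}{-249731} = \left(328246 + i \sqrt{318601}\right) \left(- \frac{1}{249731}\right) = - \frac{8006}{6091} - \frac{i \sqrt{318601}}{249731}$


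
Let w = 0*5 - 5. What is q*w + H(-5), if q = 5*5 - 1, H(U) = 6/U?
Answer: -606/5 ≈ -121.20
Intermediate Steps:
w = -5 (w = 0 - 5 = -5)
q = 24 (q = 25 - 1 = 24)
q*w + H(-5) = 24*(-5) + 6/(-5) = -120 + 6*(-1/5) = -120 - 6/5 = -606/5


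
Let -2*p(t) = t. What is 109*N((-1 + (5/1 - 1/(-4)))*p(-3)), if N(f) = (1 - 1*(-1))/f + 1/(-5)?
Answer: 3161/255 ≈ 12.396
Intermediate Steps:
p(t) = -t/2
N(f) = -⅕ + 2/f (N(f) = (1 + 1)/f + 1*(-⅕) = 2/f - ⅕ = -⅕ + 2/f)
109*N((-1 + (5/1 - 1/(-4)))*p(-3)) = 109*((10 - (-1 + (5/1 - 1/(-4)))*(-½*(-3)))/(5*(((-1 + (5/1 - 1/(-4)))*(-½*(-3)))))) = 109*((10 - (-1 + (5*1 - 1*(-¼)))*3/2)/(5*(((-1 + (5*1 - 1*(-¼)))*(3/2))))) = 109*((10 - (-1 + (5 + ¼))*3/2)/(5*(((-1 + (5 + ¼))*(3/2))))) = 109*((10 - (-1 + 21/4)*3/2)/(5*(((-1 + 21/4)*(3/2))))) = 109*((10 - 17*3/(4*2))/(5*(((17/4)*(3/2))))) = 109*((10 - 1*51/8)/(5*(51/8))) = 109*((⅕)*(8/51)*(10 - 51/8)) = 109*((⅕)*(8/51)*(29/8)) = 109*(29/255) = 3161/255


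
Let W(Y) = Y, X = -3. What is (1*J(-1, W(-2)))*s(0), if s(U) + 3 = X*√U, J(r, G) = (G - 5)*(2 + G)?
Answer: 0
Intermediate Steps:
J(r, G) = (-5 + G)*(2 + G)
s(U) = -3 - 3*√U
(1*J(-1, W(-2)))*s(0) = (1*(-10 + (-2)² - 3*(-2)))*(-3 - 3*√0) = (1*(-10 + 4 + 6))*(-3 - 3*0) = (1*0)*(-3 + 0) = 0*(-3) = 0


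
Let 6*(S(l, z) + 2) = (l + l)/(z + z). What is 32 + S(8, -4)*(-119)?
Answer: 929/3 ≈ 309.67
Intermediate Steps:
S(l, z) = -2 + l/(6*z) (S(l, z) = -2 + ((l + l)/(z + z))/6 = -2 + ((2*l)/((2*z)))/6 = -2 + ((2*l)*(1/(2*z)))/6 = -2 + (l/z)/6 = -2 + l/(6*z))
32 + S(8, -4)*(-119) = 32 + (-2 + (⅙)*8/(-4))*(-119) = 32 + (-2 + (⅙)*8*(-¼))*(-119) = 32 + (-2 - ⅓)*(-119) = 32 - 7/3*(-119) = 32 + 833/3 = 929/3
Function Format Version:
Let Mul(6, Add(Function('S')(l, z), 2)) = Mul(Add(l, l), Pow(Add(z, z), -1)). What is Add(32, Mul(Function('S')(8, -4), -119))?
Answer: Rational(929, 3) ≈ 309.67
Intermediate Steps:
Function('S')(l, z) = Add(-2, Mul(Rational(1, 6), l, Pow(z, -1))) (Function('S')(l, z) = Add(-2, Mul(Rational(1, 6), Mul(Add(l, l), Pow(Add(z, z), -1)))) = Add(-2, Mul(Rational(1, 6), Mul(Mul(2, l), Pow(Mul(2, z), -1)))) = Add(-2, Mul(Rational(1, 6), Mul(Mul(2, l), Mul(Rational(1, 2), Pow(z, -1))))) = Add(-2, Mul(Rational(1, 6), Mul(l, Pow(z, -1)))) = Add(-2, Mul(Rational(1, 6), l, Pow(z, -1))))
Add(32, Mul(Function('S')(8, -4), -119)) = Add(32, Mul(Add(-2, Mul(Rational(1, 6), 8, Pow(-4, -1))), -119)) = Add(32, Mul(Add(-2, Mul(Rational(1, 6), 8, Rational(-1, 4))), -119)) = Add(32, Mul(Add(-2, Rational(-1, 3)), -119)) = Add(32, Mul(Rational(-7, 3), -119)) = Add(32, Rational(833, 3)) = Rational(929, 3)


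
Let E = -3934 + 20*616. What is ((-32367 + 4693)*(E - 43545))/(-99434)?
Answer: -486495083/49717 ≈ -9785.3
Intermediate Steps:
E = 8386 (E = -3934 + 12320 = 8386)
((-32367 + 4693)*(E - 43545))/(-99434) = ((-32367 + 4693)*(8386 - 43545))/(-99434) = -27674*(-35159)*(-1/99434) = 972990166*(-1/99434) = -486495083/49717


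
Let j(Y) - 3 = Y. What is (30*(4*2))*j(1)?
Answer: 960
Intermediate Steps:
j(Y) = 3 + Y
(30*(4*2))*j(1) = (30*(4*2))*(3 + 1) = (30*8)*4 = 240*4 = 960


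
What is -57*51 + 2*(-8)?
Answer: -2923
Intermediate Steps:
-57*51 + 2*(-8) = -2907 - 16 = -2923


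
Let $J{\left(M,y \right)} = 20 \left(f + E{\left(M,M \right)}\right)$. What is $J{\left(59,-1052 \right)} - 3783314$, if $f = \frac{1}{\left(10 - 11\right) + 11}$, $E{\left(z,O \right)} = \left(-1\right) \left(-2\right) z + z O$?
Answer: $-3711332$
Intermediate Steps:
$E{\left(z,O \right)} = 2 z + O z$
$f = \frac{1}{10}$ ($f = \frac{1}{\left(10 - 11\right) + 11} = \frac{1}{-1 + 11} = \frac{1}{10} \approx 0.1$)
$J{\left(M,y \right)} = 2 + 20 M \left(2 + M\right)$ ($J{\left(M,y \right)} = 20 \left(\frac{1}{10} + M \left(2 + M\right)\right) = 2 + 20 M \left(2 + M\right)$)
$J{\left(59,-1052 \right)} - 3783314 = \left(2 + 20 \cdot 59 \left(2 + 59\right)\right) - 3783314 = \left(2 + 20 \cdot 59 \cdot 61\right) - 3783314 = \left(2 + 71980\right) - 3783314 = 71982 - 3783314 = -3711332$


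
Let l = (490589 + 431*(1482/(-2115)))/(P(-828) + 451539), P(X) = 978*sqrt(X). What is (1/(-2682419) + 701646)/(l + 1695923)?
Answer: 81178969558982873871555194786231715/196214856773337941780513889628668416 + 672826969204310192376736305*I*sqrt(23)/196214856773337941780513889628668416 ≈ 0.41372 + 1.6445e-8*I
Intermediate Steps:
l = 345652331/(705*(451539 + 5868*I*sqrt(23))) (l = (490589 + 431*(1482/(-2115)))/(978*sqrt(-828) + 451539) = (490589 + 431*(1482*(-1/2115)))/(978*(6*I*sqrt(23)) + 451539) = (490589 + 431*(-494/705))/(5868*I*sqrt(23) + 451539) = (490589 - 212914/705)/(451539 + 5868*I*sqrt(23)) = 345652331/(705*(451539 + 5868*I*sqrt(23))) ≈ 1.0816 - 0.067411*I)
(1/(-2682419) + 701646)/(l + 1695923) = (1/(-2682419) + 701646)/((17341723098601/16033222586385 - 225365319812*I*sqrt(23)/16033222586385) + 1695923) = (-1/2682419 + 701646)/(27191128290092906956/16033222586385 - 225365319812*I*sqrt(23)/16033222586385) = 1882108561673/(2682419*(27191128290092906956/16033222586385 - 225365319812*I*sqrt(23)/16033222586385))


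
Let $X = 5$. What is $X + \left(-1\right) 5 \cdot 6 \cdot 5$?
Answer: $-145$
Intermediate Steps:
$X + \left(-1\right) 5 \cdot 6 \cdot 5 = 5 + \left(-1\right) 5 \cdot 6 \cdot 5 = 5 + \left(-5\right) 6 \cdot 5 = 5 - 150 = -145$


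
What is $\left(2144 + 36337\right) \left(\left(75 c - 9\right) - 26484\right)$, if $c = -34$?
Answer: $-1117603683$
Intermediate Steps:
$\left(2144 + 36337\right) \left(\left(75 c - 9\right) - 26484\right) = \left(2144 + 36337\right) \left(\left(75 \left(-34\right) - 9\right) - 26484\right) = 38481 \left(\left(-2550 - 9\right) - 26484\right) = 38481 \left(-2559 - 26484\right) = 38481 \left(-29043\right) = -1117603683$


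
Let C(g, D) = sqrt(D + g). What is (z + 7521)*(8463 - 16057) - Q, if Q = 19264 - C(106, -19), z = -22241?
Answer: 111764416 + sqrt(87) ≈ 1.1176e+8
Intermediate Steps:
Q = 19264 - sqrt(87) (Q = 19264 - sqrt(-19 + 106) = 19264 - sqrt(87) ≈ 19255.)
(z + 7521)*(8463 - 16057) - Q = (-22241 + 7521)*(8463 - 16057) - (19264 - sqrt(87)) = -14720*(-7594) + (-19264 + sqrt(87)) = 111783680 + (-19264 + sqrt(87)) = 111764416 + sqrt(87)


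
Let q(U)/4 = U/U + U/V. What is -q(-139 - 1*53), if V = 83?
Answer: 436/83 ≈ 5.2530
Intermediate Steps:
q(U) = 4 + 4*U/83 (q(U) = 4*(U/U + U/83) = 4*(1 + U*(1/83)) = 4*(1 + U/83) = 4 + 4*U/83)
-q(-139 - 1*53) = -(4 + 4*(-139 - 1*53)/83) = -(4 + 4*(-139 - 53)/83) = -(4 + (4/83)*(-192)) = -(4 - 768/83) = -1*(-436/83) = 436/83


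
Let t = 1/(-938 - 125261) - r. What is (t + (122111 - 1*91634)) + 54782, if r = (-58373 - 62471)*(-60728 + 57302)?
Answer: -52237083240716/126199 ≈ -4.1393e+8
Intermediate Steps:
r = 414011544 (r = -120844*(-3426) = 414011544)
t = -52247842841257/126199 (t = 1/(-938 - 125261) - 1*414011544 = 1/(-126199) - 414011544 = -1/126199 - 414011544 = -52247842841257/126199 ≈ -4.1401e+8)
(t + (122111 - 1*91634)) + 54782 = (-52247842841257/126199 + (122111 - 1*91634)) + 54782 = (-52247842841257/126199 + (122111 - 91634)) + 54782 = (-52247842841257/126199 + 30477) + 54782 = -52243996674334/126199 + 54782 = -52237083240716/126199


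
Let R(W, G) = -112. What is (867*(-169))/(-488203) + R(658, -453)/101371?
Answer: 14798504297/49489626313 ≈ 0.29902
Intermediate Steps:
(867*(-169))/(-488203) + R(658, -453)/101371 = (867*(-169))/(-488203) - 112/101371 = -146523*(-1/488203) - 112*1/101371 = 146523/488203 - 112/101371 = 14798504297/49489626313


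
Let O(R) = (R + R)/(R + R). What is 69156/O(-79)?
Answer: 69156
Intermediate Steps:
O(R) = 1 (O(R) = (2*R)/((2*R)) = (2*R)*(1/(2*R)) = 1)
69156/O(-79) = 69156/1 = 69156*1 = 69156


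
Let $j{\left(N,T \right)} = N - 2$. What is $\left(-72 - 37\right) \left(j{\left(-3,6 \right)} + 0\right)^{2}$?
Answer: $-2725$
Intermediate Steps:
$j{\left(N,T \right)} = -2 + N$
$\left(-72 - 37\right) \left(j{\left(-3,6 \right)} + 0\right)^{2} = \left(-72 - 37\right) \left(\left(-2 - 3\right) + 0\right)^{2} = - 109 \left(-5 + 0\right)^{2} = - 109 \left(-5\right)^{2} = \left(-109\right) 25 = -2725$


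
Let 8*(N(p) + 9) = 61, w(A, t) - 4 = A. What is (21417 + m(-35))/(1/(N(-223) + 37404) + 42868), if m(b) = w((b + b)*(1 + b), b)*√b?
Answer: 2136138719/4275668612 + 178335716*I*√35/3206751459 ≈ 0.4996 + 0.32901*I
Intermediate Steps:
w(A, t) = 4 + A
N(p) = -11/8 (N(p) = -9 + (⅛)*61 = -9 + 61/8 = -11/8)
m(b) = √b*(4 + 2*b*(1 + b)) (m(b) = (4 + (b + b)*(1 + b))*√b = (4 + (2*b)*(1 + b))*√b = (4 + 2*b*(1 + b))*√b = √b*(4 + 2*b*(1 + b)))
(21417 + m(-35))/(1/(N(-223) + 37404) + 42868) = (21417 + 2*√(-35)*(2 - 35*(1 - 35)))/(1/(-11/8 + 37404) + 42868) = (21417 + 2*(I*√35)*(2 - 35*(-34)))/(1/(299221/8) + 42868) = (21417 + 2*(I*√35)*(2 + 1190))/(8/299221 + 42868) = (21417 + 2*(I*√35)*1192)/(12827005836/299221) = (21417 + 2384*I*√35)*(299221/12827005836) = 2136138719/4275668612 + 178335716*I*√35/3206751459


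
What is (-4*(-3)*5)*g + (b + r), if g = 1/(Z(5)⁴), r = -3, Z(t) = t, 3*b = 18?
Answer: 387/125 ≈ 3.0960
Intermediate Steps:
b = 6 (b = (⅓)*18 = 6)
g = 1/625 (g = 1/(5⁴) = 1/625 ≈ 0.0016000)
(-4*(-3)*5)*g + (b + r) = (-4*(-3)*5)*(1/625) + (6 - 3) = (12*5)*(1/625) + 3 = 60*(1/625) + 3 = 12/125 + 3 = 387/125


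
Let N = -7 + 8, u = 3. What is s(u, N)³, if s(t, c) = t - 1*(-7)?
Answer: 1000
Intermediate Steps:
N = 1
s(t, c) = 7 + t (s(t, c) = t + 7 = 7 + t)
s(u, N)³ = (7 + 3)³ = 10³ = 1000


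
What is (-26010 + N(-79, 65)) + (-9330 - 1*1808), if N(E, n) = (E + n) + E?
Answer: -37241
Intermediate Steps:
N(E, n) = n + 2*E
(-26010 + N(-79, 65)) + (-9330 - 1*1808) = (-26010 + (65 + 2*(-79))) + (-9330 - 1*1808) = (-26010 + (65 - 158)) + (-9330 - 1808) = (-26010 - 93) - 11138 = -26103 - 11138 = -37241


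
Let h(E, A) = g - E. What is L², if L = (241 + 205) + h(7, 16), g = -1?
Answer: 191844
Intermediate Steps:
h(E, A) = -1 - E
L = 438 (L = (241 + 205) + (-1 - 1*7) = 446 + (-1 - 7) = 446 - 8 = 438)
L² = 438² = 191844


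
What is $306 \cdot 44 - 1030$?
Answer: $12434$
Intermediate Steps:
$306 \cdot 44 - 1030 = 13464 - 1030 = 12434$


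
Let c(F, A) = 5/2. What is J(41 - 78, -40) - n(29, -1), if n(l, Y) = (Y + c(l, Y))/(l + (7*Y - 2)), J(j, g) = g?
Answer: -1603/40 ≈ -40.075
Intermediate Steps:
c(F, A) = 5/2 (c(F, A) = 5*(½) = 5/2)
n(l, Y) = (5/2 + Y)/(-2 + l + 7*Y) (n(l, Y) = (Y + 5/2)/(l + (7*Y - 2)) = (5/2 + Y)/(l + (-2 + 7*Y)) = (5/2 + Y)/(-2 + l + 7*Y))
J(41 - 78, -40) - n(29, -1) = -40 - (5/2 - 1)/(-2 + 29 + 7*(-1)) = -40 - 3/((-2 + 29 - 7)*2) = -40 - 3/(20*2) = -40 - 1*3/40 = -40 - 3/40 = -1603/40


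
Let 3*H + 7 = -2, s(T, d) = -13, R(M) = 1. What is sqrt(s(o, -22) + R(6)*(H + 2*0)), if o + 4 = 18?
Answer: 4*I ≈ 4.0*I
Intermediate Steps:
o = 14 (o = -4 + 18 = 14)
H = -3 (H = -7/3 + (1/3)*(-2) = -7/3 - 2/3 = -3)
sqrt(s(o, -22) + R(6)*(H + 2*0)) = sqrt(-13 + 1*(-3 + 2*0)) = sqrt(-13 + 1*(-3 + 0)) = sqrt(-13 + 1*(-3)) = sqrt(-13 - 3) = sqrt(-16) = 4*I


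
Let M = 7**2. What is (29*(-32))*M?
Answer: -45472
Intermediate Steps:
M = 49
(29*(-32))*M = (29*(-32))*49 = -928*49 = -45472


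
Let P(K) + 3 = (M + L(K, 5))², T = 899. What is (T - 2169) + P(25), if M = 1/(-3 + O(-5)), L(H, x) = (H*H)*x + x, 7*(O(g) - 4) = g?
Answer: 39270197/4 ≈ 9.8176e+6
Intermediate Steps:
O(g) = 4 + g/7
L(H, x) = x + x*H² (L(H, x) = H²*x + x = x*H² + x = x + x*H²)
M = 7/2 (M = 1/(-3 + (4 + (⅐)*(-5))) = 1/(-3 + (4 - 5/7)) = 1/(-3 + 23/7) = 1/(2/7) = 7/2 ≈ 3.5000)
P(K) = -3 + (17/2 + 5*K²)² (P(K) = -3 + (7/2 + 5*(1 + K²))² = -3 + (7/2 + (5 + 5*K²))² = -3 + (17/2 + 5*K²)²)
(T - 2169) + P(25) = (899 - 2169) + (-3 + (17 + 10*25²)²/4) = -1270 + (-3 + (17 + 10*625)²/4) = -1270 + (-3 + (17 + 6250)²/4) = -1270 + (-3 + (¼)*6267²) = -1270 + (-3 + (¼)*39275289) = -1270 + (-3 + 39275289/4) = -1270 + 39275277/4 = 39270197/4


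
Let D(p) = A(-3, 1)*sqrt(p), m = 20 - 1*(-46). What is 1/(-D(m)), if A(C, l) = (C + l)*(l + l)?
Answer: sqrt(66)/264 ≈ 0.030773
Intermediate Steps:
A(C, l) = 2*l*(C + l) (A(C, l) = (C + l)*(2*l) = 2*l*(C + l))
m = 66 (m = 20 + 46 = 66)
D(p) = -4*sqrt(p) (D(p) = (2*1*(-3 + 1))*sqrt(p) = (2*1*(-2))*sqrt(p) = -4*sqrt(p))
1/(-D(m)) = 1/(-(-4)*sqrt(66)) = 1/(4*sqrt(66)) = sqrt(66)/264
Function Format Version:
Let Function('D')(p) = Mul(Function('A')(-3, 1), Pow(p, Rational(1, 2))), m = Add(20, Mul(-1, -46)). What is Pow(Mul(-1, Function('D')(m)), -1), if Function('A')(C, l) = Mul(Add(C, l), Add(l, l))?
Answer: Mul(Rational(1, 264), Pow(66, Rational(1, 2))) ≈ 0.030773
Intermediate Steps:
Function('A')(C, l) = Mul(2, l, Add(C, l)) (Function('A')(C, l) = Mul(Add(C, l), Mul(2, l)) = Mul(2, l, Add(C, l)))
m = 66 (m = Add(20, 46) = 66)
Function('D')(p) = Mul(-4, Pow(p, Rational(1, 2))) (Function('D')(p) = Mul(Mul(2, 1, Add(-3, 1)), Pow(p, Rational(1, 2))) = Mul(Mul(2, 1, -2), Pow(p, Rational(1, 2))) = Mul(-4, Pow(p, Rational(1, 2))))
Pow(Mul(-1, Function('D')(m)), -1) = Pow(Mul(-1, Mul(-4, Pow(66, Rational(1, 2)))), -1) = Pow(Mul(4, Pow(66, Rational(1, 2))), -1) = Mul(Rational(1, 264), Pow(66, Rational(1, 2)))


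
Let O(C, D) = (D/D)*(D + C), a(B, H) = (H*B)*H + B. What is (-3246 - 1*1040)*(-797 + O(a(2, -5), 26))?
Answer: 3081634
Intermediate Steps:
a(B, H) = B + B*H**2 (a(B, H) = (B*H)*H + B = B*H**2 + B = B + B*H**2)
O(C, D) = C + D (O(C, D) = 1*(C + D) = C + D)
(-3246 - 1*1040)*(-797 + O(a(2, -5), 26)) = (-3246 - 1*1040)*(-797 + (2*(1 + (-5)**2) + 26)) = (-3246 - 1040)*(-797 + (2*(1 + 25) + 26)) = -4286*(-797 + (2*26 + 26)) = -4286*(-797 + (52 + 26)) = -4286*(-797 + 78) = -4286*(-719) = 3081634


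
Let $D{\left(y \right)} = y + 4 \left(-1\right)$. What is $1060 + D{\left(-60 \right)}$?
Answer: $996$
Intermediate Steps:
$D{\left(y \right)} = -4 + y$ ($D{\left(y \right)} = y - 4 = -4 + y$)
$1060 + D{\left(-60 \right)} = 1060 - 64 = 996$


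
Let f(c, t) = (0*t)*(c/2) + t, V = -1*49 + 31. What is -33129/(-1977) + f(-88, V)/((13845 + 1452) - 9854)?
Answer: 60095187/3586937 ≈ 16.754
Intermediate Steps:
V = -18 (V = -49 + 31 = -18)
f(c, t) = t (f(c, t) = 0*(c*(1/2)) + t = 0*(c/2) + t = 0 + t = t)
-33129/(-1977) + f(-88, V)/((13845 + 1452) - 9854) = -33129/(-1977) - 18/((13845 + 1452) - 9854) = -33129*(-1/1977) - 18/(15297 - 9854) = 11043/659 - 18/5443 = 60095187/3586937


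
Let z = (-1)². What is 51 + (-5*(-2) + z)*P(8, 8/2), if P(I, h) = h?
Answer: 95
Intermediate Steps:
z = 1
51 + (-5*(-2) + z)*P(8, 8/2) = 51 + (-5*(-2) + 1)*(8/2) = 51 + (10 + 1)*(8*(½)) = 51 + 11*4 = 51 + 44 = 95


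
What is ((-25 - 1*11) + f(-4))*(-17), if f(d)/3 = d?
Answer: 816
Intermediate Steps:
f(d) = 3*d
((-25 - 1*11) + f(-4))*(-17) = ((-25 - 1*11) + 3*(-4))*(-17) = ((-25 - 11) - 12)*(-17) = (-36 - 12)*(-17) = -48*(-17) = 816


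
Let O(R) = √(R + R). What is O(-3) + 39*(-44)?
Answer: -1716 + I*√6 ≈ -1716.0 + 2.4495*I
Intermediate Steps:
O(R) = √2*√R (O(R) = √(2*R) = √2*√R)
O(-3) + 39*(-44) = √2*√(-3) + 39*(-44) = √2*(I*√3) - 1716 = I*√6 - 1716 = -1716 + I*√6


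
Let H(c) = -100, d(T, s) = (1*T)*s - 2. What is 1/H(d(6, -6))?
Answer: -1/100 ≈ -0.010000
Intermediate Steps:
d(T, s) = -2 + T*s (d(T, s) = T*s - 2 = -2 + T*s)
1/H(d(6, -6)) = 1/(-100) = -1/100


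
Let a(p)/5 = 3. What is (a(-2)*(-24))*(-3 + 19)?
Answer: -5760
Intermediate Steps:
a(p) = 15 (a(p) = 5*3 = 15)
(a(-2)*(-24))*(-3 + 19) = (15*(-24))*(-3 + 19) = -360*16 = -5760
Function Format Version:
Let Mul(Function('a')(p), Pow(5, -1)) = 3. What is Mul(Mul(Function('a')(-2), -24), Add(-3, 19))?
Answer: -5760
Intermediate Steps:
Function('a')(p) = 15 (Function('a')(p) = Mul(5, 3) = 15)
Mul(Mul(Function('a')(-2), -24), Add(-3, 19)) = Mul(Mul(15, -24), Add(-3, 19)) = Mul(-360, 16) = -5760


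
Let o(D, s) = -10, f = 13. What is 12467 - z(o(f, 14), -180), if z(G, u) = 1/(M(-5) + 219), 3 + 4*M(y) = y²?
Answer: 5597681/449 ≈ 12467.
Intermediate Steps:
M(y) = -¾ + y²/4
z(G, u) = 2/449 (z(G, u) = 1/((-¾ + (¼)*(-5)²) + 219) = 1/((-¾ + (¼)*25) + 219) = 1/((-¾ + 25/4) + 219) = 1/(11/2 + 219) = 1/(449/2) = 2/449)
12467 - z(o(f, 14), -180) = 12467 - 1*2/449 = 12467 - 2/449 = 5597681/449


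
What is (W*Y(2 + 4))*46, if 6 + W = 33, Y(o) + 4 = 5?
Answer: 1242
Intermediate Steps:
Y(o) = 1 (Y(o) = -4 + 5 = 1)
W = 27 (W = -6 + 33 = 27)
(W*Y(2 + 4))*46 = (27*1)*46 = 27*46 = 1242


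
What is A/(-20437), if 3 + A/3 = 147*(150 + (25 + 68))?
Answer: -107154/20437 ≈ -5.2431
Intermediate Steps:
A = 107154 (A = -9 + 3*(147*(150 + (25 + 68))) = -9 + 3*(147*(150 + 93)) = -9 + 3*(147*243) = -9 + 3*35721 = -9 + 107163 = 107154)
A/(-20437) = 107154/(-20437) = 107154*(-1/20437) = -107154/20437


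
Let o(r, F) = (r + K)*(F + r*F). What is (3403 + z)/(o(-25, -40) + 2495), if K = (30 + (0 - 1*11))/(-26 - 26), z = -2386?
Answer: -13221/284125 ≈ -0.046532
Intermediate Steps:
K = -19/52 (K = (30 + (0 - 11))/(-52) = (30 - 11)*(-1/52) = 19*(-1/52) = -19/52 ≈ -0.36538)
o(r, F) = (-19/52 + r)*(F + F*r) (o(r, F) = (r - 19/52)*(F + r*F) = (-19/52 + r)*(F + F*r))
(3403 + z)/(o(-25, -40) + 2495) = (3403 - 2386)/((1/52)*(-40)*(-19 + 33*(-25) + 52*(-25)²) + 2495) = 1017/((1/52)*(-40)*(-19 - 825 + 52*625) + 2495) = 1017/((1/52)*(-40)*(-19 - 825 + 32500) + 2495) = 1017/((1/52)*(-40)*31656 + 2495) = 1017/(-316560/13 + 2495) = 1017/(-284125/13) = 1017*(-13/284125) = -13221/284125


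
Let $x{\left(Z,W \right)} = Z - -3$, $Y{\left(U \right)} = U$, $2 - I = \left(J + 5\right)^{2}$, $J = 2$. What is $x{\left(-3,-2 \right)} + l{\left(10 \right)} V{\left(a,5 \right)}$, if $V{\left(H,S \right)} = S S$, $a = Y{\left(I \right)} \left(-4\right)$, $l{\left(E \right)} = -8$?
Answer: $-200$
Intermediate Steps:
$I = -47$ ($I = 2 - \left(2 + 5\right)^{2} = 2 - 7^{2} = 2 - 49 = -47$)
$a = 188$ ($a = \left(-47\right) \left(-4\right) = 188$)
$V{\left(H,S \right)} = S^{2}$
$x{\left(Z,W \right)} = 3 + Z$ ($x{\left(Z,W \right)} = Z + 3 = 3 + Z$)
$x{\left(-3,-2 \right)} + l{\left(10 \right)} V{\left(a,5 \right)} = \left(3 - 3\right) - 8 \cdot 5^{2} = 0 - 200 = -200$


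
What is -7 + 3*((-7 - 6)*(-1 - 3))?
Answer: 149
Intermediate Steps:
-7 + 3*((-7 - 6)*(-1 - 3)) = -7 + 3*(-13*(-4)) = -7 + 3*52 = -7 + 156 = 149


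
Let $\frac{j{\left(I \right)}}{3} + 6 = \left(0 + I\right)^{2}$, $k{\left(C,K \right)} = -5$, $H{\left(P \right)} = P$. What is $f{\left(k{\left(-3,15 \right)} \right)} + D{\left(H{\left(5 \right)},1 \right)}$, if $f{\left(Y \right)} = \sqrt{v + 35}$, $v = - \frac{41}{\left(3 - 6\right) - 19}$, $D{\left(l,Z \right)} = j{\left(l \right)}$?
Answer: $57 + \frac{\sqrt{17842}}{22} \approx 63.072$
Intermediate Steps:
$j{\left(I \right)} = -18 + 3 I^{2}$ ($j{\left(I \right)} = -18 + 3 \left(0 + I\right)^{2} = -18 + 3 I^{2}$)
$D{\left(l,Z \right)} = -18 + 3 l^{2}$
$v = \frac{41}{22}$ ($v = - \frac{41}{-3 - 19} = - \frac{41}{-22} = \left(-41\right) \left(- \frac{1}{22}\right) = \frac{41}{22} \approx 1.8636$)
$f{\left(Y \right)} = \frac{\sqrt{17842}}{22}$ ($f{\left(Y \right)} = \sqrt{\frac{41}{22} + 35} = \sqrt{\frac{811}{22}} = \frac{\sqrt{17842}}{22}$)
$f{\left(k{\left(-3,15 \right)} \right)} + D{\left(H{\left(5 \right)},1 \right)} = \frac{\sqrt{17842}}{22} - \left(18 - 3 \cdot 5^{2}\right) = \frac{\sqrt{17842}}{22} + \left(-18 + 3 \cdot 25\right) = \frac{\sqrt{17842}}{22} + \left(-18 + 75\right) = \frac{\sqrt{17842}}{22} + 57 = 57 + \frac{\sqrt{17842}}{22}$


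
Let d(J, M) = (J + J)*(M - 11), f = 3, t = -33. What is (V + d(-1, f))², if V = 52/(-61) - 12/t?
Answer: 108326464/450241 ≈ 240.60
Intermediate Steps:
V = -328/671 (V = 52/(-61) - 12/(-33) = 52*(-1/61) - 12*(-1/33) = -52/61 + 4/11 = -328/671 ≈ -0.48882)
d(J, M) = 2*J*(-11 + M) (d(J, M) = (2*J)*(-11 + M) = 2*J*(-11 + M))
(V + d(-1, f))² = (-328/671 + 2*(-1)*(-11 + 3))² = (-328/671 + 2*(-1)*(-8))² = (-328/671 + 16)² = (10408/671)² = 108326464/450241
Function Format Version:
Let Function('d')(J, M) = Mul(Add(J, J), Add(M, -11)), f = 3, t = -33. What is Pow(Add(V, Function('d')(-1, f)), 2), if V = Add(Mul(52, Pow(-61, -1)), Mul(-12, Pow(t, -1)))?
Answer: Rational(108326464, 450241) ≈ 240.60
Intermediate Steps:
V = Rational(-328, 671) (V = Add(Mul(52, Pow(-61, -1)), Mul(-12, Pow(-33, -1))) = Add(Mul(52, Rational(-1, 61)), Mul(-12, Rational(-1, 33))) = Add(Rational(-52, 61), Rational(4, 11)) = Rational(-328, 671) ≈ -0.48882)
Function('d')(J, M) = Mul(2, J, Add(-11, M)) (Function('d')(J, M) = Mul(Mul(2, J), Add(-11, M)) = Mul(2, J, Add(-11, M)))
Pow(Add(V, Function('d')(-1, f)), 2) = Pow(Add(Rational(-328, 671), Mul(2, -1, Add(-11, 3))), 2) = Pow(Add(Rational(-328, 671), Mul(2, -1, -8)), 2) = Pow(Add(Rational(-328, 671), 16), 2) = Pow(Rational(10408, 671), 2) = Rational(108326464, 450241)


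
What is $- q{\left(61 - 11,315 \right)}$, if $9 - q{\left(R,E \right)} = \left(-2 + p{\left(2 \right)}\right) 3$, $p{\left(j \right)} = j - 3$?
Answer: $-18$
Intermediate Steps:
$p{\left(j \right)} = -3 + j$ ($p{\left(j \right)} = j - 3 = -3 + j$)
$q{\left(R,E \right)} = 18$ ($q{\left(R,E \right)} = 9 - \left(-2 + \left(-3 + 2\right)\right) 3 = 9 - \left(-2 - 1\right) 3 = 9 - \left(-3\right) 3 = 9 - -9 = 9 + 9 = 18$)
$- q{\left(61 - 11,315 \right)} = \left(-1\right) 18 = -18$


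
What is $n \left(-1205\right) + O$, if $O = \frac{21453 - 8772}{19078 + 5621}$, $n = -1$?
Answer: $\frac{9924992}{8233} \approx 1205.5$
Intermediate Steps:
$O = \frac{4227}{8233}$ ($O = \frac{12681}{24699} = 12681 \cdot \frac{1}{24699} = \frac{4227}{8233} \approx 0.51342$)
$n \left(-1205\right) + O = \left(-1\right) \left(-1205\right) + \frac{4227}{8233} = 1205 + \frac{4227}{8233} = \frac{9924992}{8233}$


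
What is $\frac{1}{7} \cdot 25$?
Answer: $\frac{25}{7} \approx 3.5714$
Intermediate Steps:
$\frac{1}{7} \cdot 25 = \frac{25}{7}$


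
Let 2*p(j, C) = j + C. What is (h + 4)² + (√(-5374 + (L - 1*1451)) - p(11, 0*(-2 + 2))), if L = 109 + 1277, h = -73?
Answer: 9511/2 + 7*I*√111 ≈ 4755.5 + 73.75*I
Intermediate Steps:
L = 1386
p(j, C) = C/2 + j/2 (p(j, C) = (j + C)/2 = (C + j)/2 = C/2 + j/2)
(h + 4)² + (√(-5374 + (L - 1*1451)) - p(11, 0*(-2 + 2))) = (-73 + 4)² + (√(-5374 + (1386 - 1*1451)) - ((0*(-2 + 2))/2 + (½)*11)) = (-69)² + (√(-5374 + (1386 - 1451)) - ((0*0)/2 + 11/2)) = 4761 + (√(-5374 - 65) - ((½)*0 + 11/2)) = 4761 + (√(-5439) - (0 + 11/2)) = 4761 + (7*I*√111 - 1*11/2) = 4761 + (7*I*√111 - 11/2) = 4761 + (-11/2 + 7*I*√111) = 9511/2 + 7*I*√111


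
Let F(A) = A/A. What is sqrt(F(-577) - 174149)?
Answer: 2*I*sqrt(43537) ≈ 417.31*I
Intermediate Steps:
F(A) = 1
sqrt(F(-577) - 174149) = sqrt(1 - 174149) = sqrt(-174148) = 2*I*sqrt(43537)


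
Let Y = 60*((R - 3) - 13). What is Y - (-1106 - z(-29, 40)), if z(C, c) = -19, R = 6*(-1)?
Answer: -233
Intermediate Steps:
R = -6
Y = -1320 (Y = 60*((-6 - 3) - 13) = 60*(-9 - 13) = 60*(-22) = -1320)
Y - (-1106 - z(-29, 40)) = -1320 - (-1106 - 1*(-19)) = -1320 - (-1106 + 19) = -1320 - 1*(-1087) = -1320 + 1087 = -233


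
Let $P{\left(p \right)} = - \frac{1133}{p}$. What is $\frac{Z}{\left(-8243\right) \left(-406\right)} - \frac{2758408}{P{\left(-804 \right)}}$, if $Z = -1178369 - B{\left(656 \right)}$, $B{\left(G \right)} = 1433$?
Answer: $- \frac{3711042844944361}{1895881757} \approx -1.9574 \cdot 10^{6}$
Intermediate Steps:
$Z = -1179802$ ($Z = -1178369 - 1433 = -1179802$)
$\frac{Z}{\left(-8243\right) \left(-406\right)} - \frac{2758408}{P{\left(-804 \right)}} = - \frac{1179802}{\left(-8243\right) \left(-406\right)} - \frac{2758408}{\left(-1133\right) \frac{1}{-804}} = - \frac{1179802}{3346658} - \frac{2758408}{\left(-1133\right) \left(- \frac{1}{804}\right)} = \left(-1179802\right) \frac{1}{3346658} - \frac{2758408}{\frac{1133}{804}} = - \frac{589901}{1673329} - \frac{2217760032}{1133} = - \frac{3711042844944361}{1895881757}$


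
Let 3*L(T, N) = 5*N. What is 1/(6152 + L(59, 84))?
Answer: 1/6292 ≈ 0.00015893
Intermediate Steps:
L(T, N) = 5*N/3 (L(T, N) = (5*N)/3 = 5*N/3)
1/(6152 + L(59, 84)) = 1/(6152 + (5/3)*84) = 1/(6152 + 140) = 1/6292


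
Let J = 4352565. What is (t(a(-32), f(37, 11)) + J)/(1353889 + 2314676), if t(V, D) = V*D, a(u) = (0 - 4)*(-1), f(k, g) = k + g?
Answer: 1450919/1222855 ≈ 1.1865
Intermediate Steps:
f(k, g) = g + k
a(u) = 4 (a(u) = -4*(-1) = 4)
t(V, D) = D*V
(t(a(-32), f(37, 11)) + J)/(1353889 + 2314676) = ((11 + 37)*4 + 4352565)/(1353889 + 2314676) = (48*4 + 4352565)/3668565 = (192 + 4352565)*(1/3668565) = 4352757*(1/3668565) = 1450919/1222855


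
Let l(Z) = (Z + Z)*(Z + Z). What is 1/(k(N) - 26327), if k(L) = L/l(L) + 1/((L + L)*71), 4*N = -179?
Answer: -12709/334589916 ≈ -3.7984e-5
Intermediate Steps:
l(Z) = 4*Z**2 (l(Z) = (2*Z)*(2*Z) = 4*Z**2)
N = -179/4 (N = (1/4)*(-179) = -179/4 ≈ -44.750)
k(L) = 73/(284*L) (k(L) = L/((4*L**2)) + 1/((L + L)*71) = L*(1/(4*L**2)) + (1/71)/(2*L) = 1/(4*L) + (1/(2*L))*(1/71) = 1/(4*L) + 1/(142*L) = 73/(284*L))
1/(k(N) - 26327) = 1/(73/(284*(-179/4)) - 26327) = 1/((73/284)*(-4/179) - 26327) = 1/(-73/12709 - 26327) = 1/(-334589916/12709) = -12709/334589916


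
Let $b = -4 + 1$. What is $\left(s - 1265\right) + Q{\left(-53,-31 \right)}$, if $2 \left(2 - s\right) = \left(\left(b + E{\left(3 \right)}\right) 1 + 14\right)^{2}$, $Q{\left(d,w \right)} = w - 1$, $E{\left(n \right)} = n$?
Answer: $-1393$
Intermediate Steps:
$b = -3$
$Q{\left(d,w \right)} = -1 + w$ ($Q{\left(d,w \right)} = w - 1 = -1 + w$)
$s = -96$ ($s = 2 - \frac{\left(\left(-3 + 3\right) 1 + 14\right)^{2}}{2} = 2 - \frac{\left(0 \cdot 1 + 14\right)^{2}}{2} = 2 - \frac{\left(0 + 14\right)^{2}}{2} = 2 - \frac{14^{2}}{2} = 2 - 98 = -96$)
$\left(s - 1265\right) + Q{\left(-53,-31 \right)} = \left(-96 - 1265\right) - 32 = -1361 - 32 = -1393$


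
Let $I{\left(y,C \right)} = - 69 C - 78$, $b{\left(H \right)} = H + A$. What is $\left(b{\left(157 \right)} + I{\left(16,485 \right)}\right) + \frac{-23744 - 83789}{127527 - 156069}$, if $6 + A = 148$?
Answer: $- \frac{948742715}{28542} \approx -33240.0$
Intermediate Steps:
$A = 142$ ($A = -6 + 148 = 142$)
$b{\left(H \right)} = 142 + H$ ($b{\left(H \right)} = H + 142 = 142 + H$)
$I{\left(y,C \right)} = -78 - 69 C$
$\left(b{\left(157 \right)} + I{\left(16,485 \right)}\right) + \frac{-23744 - 83789}{127527 - 156069} = \left(\left(142 + 157\right) - 33543\right) + \frac{-23744 - 83789}{127527 - 156069} = \left(299 - 33543\right) - \frac{107533}{-28542} = \left(299 - 33543\right) - - \frac{107533}{28542} = -33244 + \frac{107533}{28542} = - \frac{948742715}{28542}$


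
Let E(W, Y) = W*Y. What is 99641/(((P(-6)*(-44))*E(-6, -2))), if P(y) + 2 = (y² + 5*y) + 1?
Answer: -99641/2640 ≈ -37.743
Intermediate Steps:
P(y) = -1 + y² + 5*y (P(y) = -2 + ((y² + 5*y) + 1) = -2 + (1 + y² + 5*y) = -1 + y² + 5*y)
99641/(((P(-6)*(-44))*E(-6, -2))) = 99641/((((-1 + (-6)² + 5*(-6))*(-44))*(-6*(-2)))) = 99641/((((-1 + 36 - 30)*(-44))*12)) = 99641/(((5*(-44))*12)) = 99641/((-220*12)) = 99641/(-2640) = 99641*(-1/2640) = -99641/2640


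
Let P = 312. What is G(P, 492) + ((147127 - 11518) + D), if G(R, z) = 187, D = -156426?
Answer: -20630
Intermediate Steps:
G(P, 492) + ((147127 - 11518) + D) = 187 + ((147127 - 11518) - 156426) = 187 + (135609 - 156426) = 187 - 20817 = -20630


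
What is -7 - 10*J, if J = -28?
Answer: 273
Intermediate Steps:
-7 - 10*J = -7 - 10*(-28) = -7 + 280 = 273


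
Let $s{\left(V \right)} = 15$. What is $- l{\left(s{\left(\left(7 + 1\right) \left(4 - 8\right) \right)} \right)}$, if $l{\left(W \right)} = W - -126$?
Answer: $-141$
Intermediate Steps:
$l{\left(W \right)} = 126 + W$ ($l{\left(W \right)} = W + 126 = 126 + W$)
$- l{\left(s{\left(\left(7 + 1\right) \left(4 - 8\right) \right)} \right)} = - (126 + 15) = \left(-1\right) 141 = -141$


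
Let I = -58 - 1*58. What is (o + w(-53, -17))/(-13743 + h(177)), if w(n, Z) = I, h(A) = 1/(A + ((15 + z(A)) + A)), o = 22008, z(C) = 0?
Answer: -4039074/2535583 ≈ -1.5930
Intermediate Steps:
h(A) = 1/(15 + 2*A) (h(A) = 1/(A + ((15 + 0) + A)) = 1/(A + (15 + A)) = 1/(15 + 2*A))
I = -116 (I = -58 - 58 = -116)
w(n, Z) = -116
(o + w(-53, -17))/(-13743 + h(177)) = (22008 - 116)/(-13743 + 1/(15 + 2*177)) = 21892/(-13743 + 1/(15 + 354)) = 21892/(-13743 + 1/369) = 21892/(-5071166/369) = 21892*(-369/5071166) = -4039074/2535583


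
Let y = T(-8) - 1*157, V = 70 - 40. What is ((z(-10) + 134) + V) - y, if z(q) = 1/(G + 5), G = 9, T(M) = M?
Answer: 4607/14 ≈ 329.07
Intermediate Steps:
V = 30
z(q) = 1/14 (z(q) = 1/(9 + 5) = 1/14)
y = -165 (y = -8 - 1*157 = -8 - 157 = -165)
((z(-10) + 134) + V) - y = ((1/14 + 134) + 30) - 1*(-165) = (1877/14 + 30) + 165 = 2297/14 + 165 = 4607/14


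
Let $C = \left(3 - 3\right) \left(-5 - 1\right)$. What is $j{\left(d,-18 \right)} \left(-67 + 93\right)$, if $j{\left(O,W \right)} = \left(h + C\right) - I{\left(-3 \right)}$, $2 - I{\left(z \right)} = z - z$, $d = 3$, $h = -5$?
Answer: $-182$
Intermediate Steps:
$I{\left(z \right)} = 2$ ($I{\left(z \right)} = 2 - \left(z - z\right) = 2 - 0 = 2 + 0 = 2$)
$C = 0$ ($C = 0 \left(-6\right) = 0$)
$j{\left(O,W \right)} = -7$ ($j{\left(O,W \right)} = \left(-5 + 0\right) - 2 = -5 - 2 = -7$)
$j{\left(d,-18 \right)} \left(-67 + 93\right) = - 7 \left(-67 + 93\right) = \left(-7\right) 26 = -182$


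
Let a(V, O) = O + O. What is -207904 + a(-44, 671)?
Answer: -206562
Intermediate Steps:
a(V, O) = 2*O
-207904 + a(-44, 671) = -207904 + 2*671 = -207904 + 1342 = -206562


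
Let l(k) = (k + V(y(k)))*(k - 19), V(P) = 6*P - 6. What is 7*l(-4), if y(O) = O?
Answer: 5474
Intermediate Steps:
V(P) = -6 + 6*P
l(k) = (-19 + k)*(-6 + 7*k) (l(k) = (k + (-6 + 6*k))*(k - 19) = (-6 + 7*k)*(-19 + k) = (-19 + k)*(-6 + 7*k))
7*l(-4) = 7*(114 - 139*(-4) + 7*(-4)²) = 7*(114 + 556 + 7*16) = 7*(114 + 556 + 112) = 7*782 = 5474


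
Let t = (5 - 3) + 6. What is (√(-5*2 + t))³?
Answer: -2*I*√2 ≈ -2.8284*I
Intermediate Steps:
t = 8 (t = 2 + 6 = 8)
(√(-5*2 + t))³ = (√(-5*2 + 8))³ = (√(-10 + 8))³ = (√(-2))³ = (I*√2)³ = -2*I*√2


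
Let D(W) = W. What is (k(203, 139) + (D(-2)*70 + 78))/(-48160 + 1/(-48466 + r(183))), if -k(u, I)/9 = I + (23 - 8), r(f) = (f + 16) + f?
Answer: 69625632/2315725441 ≈ 0.030066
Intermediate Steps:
r(f) = 16 + 2*f (r(f) = (16 + f) + f = 16 + 2*f)
k(u, I) = -135 - 9*I (k(u, I) = -9*(I + (23 - 8)) = -9*(I + 15) = -9*(15 + I) = -135 - 9*I)
(k(203, 139) + (D(-2)*70 + 78))/(-48160 + 1/(-48466 + r(183))) = ((-135 - 9*139) + (-2*70 + 78))/(-48160 + 1/(-48466 + (16 + 2*183))) = ((-135 - 1251) + (-140 + 78))/(-48160 + 1/(-48466 + (16 + 366))) = (-1386 - 62)/(-48160 + 1/(-48466 + 382)) = -1448/(-48160 + 1/(-48084)) = -1448/(-48160 - 1/48084) = -1448/(-2315725441/48084) = -1448*(-48084/2315725441) = 69625632/2315725441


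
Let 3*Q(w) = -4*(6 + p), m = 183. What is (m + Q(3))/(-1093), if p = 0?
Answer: -175/1093 ≈ -0.16011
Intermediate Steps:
Q(w) = -8 (Q(w) = (-4*(6 + 0))/3 = (-4*6)/3 = (⅓)*(-24) = -8)
(m + Q(3))/(-1093) = (183 - 8)/(-1093) = 175*(-1/1093) = -175/1093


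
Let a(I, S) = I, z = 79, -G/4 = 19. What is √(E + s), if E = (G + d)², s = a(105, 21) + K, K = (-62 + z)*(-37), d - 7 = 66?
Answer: I*√515 ≈ 22.694*I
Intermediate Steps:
d = 73 (d = 7 + 66 = 73)
G = -76 (G = -4*19 = -76)
K = -629 (K = (-62 + 79)*(-37) = 17*(-37) = -629)
s = -524 (s = 105 - 629 = -524)
E = 9 (E = (-76 + 73)² = (-3)² = 9)
√(E + s) = √(9 - 524) = √(-515) = I*√515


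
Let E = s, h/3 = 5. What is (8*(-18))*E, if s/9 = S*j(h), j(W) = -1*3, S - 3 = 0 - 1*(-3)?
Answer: 23328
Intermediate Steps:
h = 15 (h = 3*5 = 15)
S = 6 (S = 3 + (0 - 1*(-3)) = 3 + (0 + 3) = 3 + 3 = 6)
j(W) = -3
s = -162 (s = 9*(6*(-3)) = 9*(-18) = -162)
E = -162
(8*(-18))*E = (8*(-18))*(-162) = -144*(-162) = 23328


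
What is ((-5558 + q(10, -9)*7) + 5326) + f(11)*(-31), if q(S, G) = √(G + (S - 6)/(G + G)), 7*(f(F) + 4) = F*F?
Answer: -4507/7 + 7*I*√83/3 ≈ -643.86 + 21.258*I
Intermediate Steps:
f(F) = -4 + F²/7 (f(F) = -4 + (F*F)/7 = -4 + F²/7)
q(S, G) = √(G + (-6 + S)/(2*G)) (q(S, G) = √(G + (-6 + S)/((2*G))) = √(G + (-6 + S)*(1/(2*G))) = √(G + (-6 + S)/(2*G)))
((-5558 + q(10, -9)*7) + 5326) + f(11)*(-31) = ((-5558 + (√2*√((-6 + 10 + 2*(-9)²)/(-9))/2)*7) + 5326) + (-4 + (⅐)*11²)*(-31) = ((-5558 + (√2*√(-(-6 + 10 + 2*81)/9)/2)*7) + 5326) + (-4 + (⅐)*121)*(-31) = ((-5558 + (√2*√(-(-6 + 10 + 162)/9)/2)*7) + 5326) + (-4 + 121/7)*(-31) = ((-5558 + (√2*√(-⅑*166)/2)*7) + 5326) + (93/7)*(-31) = ((-5558 + (√2*√(-166/9)/2)*7) + 5326) - 2883/7 = ((-5558 + (√2*(I*√166/3)/2)*7) + 5326) - 2883/7 = ((-5558 + (I*√83/3)*7) + 5326) - 2883/7 = ((-5558 + 7*I*√83/3) + 5326) - 2883/7 = (-232 + 7*I*√83/3) - 2883/7 = -4507/7 + 7*I*√83/3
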